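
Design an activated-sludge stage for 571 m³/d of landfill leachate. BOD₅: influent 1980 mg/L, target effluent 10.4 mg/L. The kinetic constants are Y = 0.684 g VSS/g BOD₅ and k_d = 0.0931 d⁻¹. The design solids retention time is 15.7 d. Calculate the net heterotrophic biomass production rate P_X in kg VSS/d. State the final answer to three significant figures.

P_X ≈ 312 kg VSS/d

Correct the yield for decay: Y_obs = Y/(1 + k_d θ_c) = 0.684 / (1 + 0.0931 × 15.7) = 0.684 / 2.462 = 0.2779.
Q·(S₀ − S) = 571 × (1980 − 10.4) × 10⁻³ = 1125 kg/d removed.
Biomass produced: P_X = Y_obs·Q·ΔS = 0.2779 × 1125 ≈ 312.5 kg VSS/d.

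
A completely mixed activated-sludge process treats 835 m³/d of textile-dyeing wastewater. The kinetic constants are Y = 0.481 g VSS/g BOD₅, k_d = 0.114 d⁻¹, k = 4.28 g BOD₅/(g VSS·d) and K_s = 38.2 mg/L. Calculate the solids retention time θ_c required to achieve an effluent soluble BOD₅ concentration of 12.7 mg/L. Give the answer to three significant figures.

θ_c ≈ 2.50 d

From 1/θ_c = Y·k·S/(K_s + S) − k_d: Y·k·S/(K_s+S) = 0.481 × 4.28 × 12.7 / (38.2 + 12.7) = 0.5137 d⁻¹.
θ_c = 1/(μ − k_d) = 1/(0.5137 − 0.114) = 1/0.3997 = 2.502 d.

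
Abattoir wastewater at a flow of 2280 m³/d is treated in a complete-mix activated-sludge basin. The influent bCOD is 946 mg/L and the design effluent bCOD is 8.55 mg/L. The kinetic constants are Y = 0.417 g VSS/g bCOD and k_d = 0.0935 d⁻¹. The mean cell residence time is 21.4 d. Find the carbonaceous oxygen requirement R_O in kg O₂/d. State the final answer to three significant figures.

Observed yield with endogenous decay: Y_obs = Y / (1 + k_d·θ_c) = 0.417 / (1 + 0.0935 × 21.4) = 0.417 / 3.001 = 0.1390 g VSS/g bCOD.
Substrate removed = Q·(S₀ − S) = 2280 m³/d × (946 − 8.55) g/m³ = 2.14×10^6 g/d = 2137 kg/d.
Net sludge production P_X = 0.1390 × 2137 = 297.0 kg VSS/d.
R_O = Q·ΔS − 1.42 P_X = 2137 − 421.8 = 1716 kg O₂/d.

R_O ≈ 1720 kg O₂/d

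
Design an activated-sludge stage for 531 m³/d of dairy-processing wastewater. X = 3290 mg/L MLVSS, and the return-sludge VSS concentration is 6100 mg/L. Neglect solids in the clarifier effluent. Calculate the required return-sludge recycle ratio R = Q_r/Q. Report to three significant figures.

Solids balance on the clarifier gives (1+R)X = R·X_r, so R = X/(X_r − X) = 3290 / (6100 − 3290) = 1.171.

R ≈ 1.17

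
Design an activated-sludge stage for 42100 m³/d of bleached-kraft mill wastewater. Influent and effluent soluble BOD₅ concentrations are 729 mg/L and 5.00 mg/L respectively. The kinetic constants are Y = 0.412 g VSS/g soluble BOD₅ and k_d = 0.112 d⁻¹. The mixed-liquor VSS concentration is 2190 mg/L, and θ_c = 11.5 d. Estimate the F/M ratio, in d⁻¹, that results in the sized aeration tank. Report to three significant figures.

Steady-state biomass mass balance: V·X·(1 + k_d·θ_c) = Y·Q·(S₀ − S)·θ_c, so V = 0.412 × 42100 × (729 − 5.00) × 11.5 / [2190 × (1 + 0.112 × 11.5)] = 1.44×10^8 / 5011 = 28821 m³.
F/M = applied load / biomass = Q·S₀/(V·X) = 42100 × 729 / (28821 × 2190) = 0.4862 d⁻¹.

F/M ≈ 0.486 d⁻¹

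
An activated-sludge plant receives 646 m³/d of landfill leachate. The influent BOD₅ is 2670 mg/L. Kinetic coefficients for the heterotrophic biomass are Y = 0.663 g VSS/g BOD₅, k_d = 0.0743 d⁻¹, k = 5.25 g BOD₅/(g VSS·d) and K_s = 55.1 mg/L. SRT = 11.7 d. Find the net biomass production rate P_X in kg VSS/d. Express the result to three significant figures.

Effluent substrate depends only on kinetics and SRT: S = K_s(1 + k_d θ_c) / [θ_c(Yk − k_d) − 1] = 55.1 × (1 + 0.0743 × 11.7) / [11.7 × (0.663 × 5.25 − 0.0743) − 1] = 103.0 / 38.86 = 2.651 mg/L.
The observed yield is Y_obs = Y/(1 + k_d·θ_c) = 0.663 / (1 + 0.0743 × 11.7) = 0.663 / 1.869 = 0.3547 g VSS per g BOD₅ removed.
ΔS = 2670 − 2.65 = 2667 mg/L, so the substrate removal rate is 646 × 2667/1000 = 1723 kg BOD₅/d.
Net biomass production P_X = Y_obs × Q·(S₀ − S) = 0.3547 × 1723 = 611.1 kg VSS/d.

P_X ≈ 611 kg VSS/d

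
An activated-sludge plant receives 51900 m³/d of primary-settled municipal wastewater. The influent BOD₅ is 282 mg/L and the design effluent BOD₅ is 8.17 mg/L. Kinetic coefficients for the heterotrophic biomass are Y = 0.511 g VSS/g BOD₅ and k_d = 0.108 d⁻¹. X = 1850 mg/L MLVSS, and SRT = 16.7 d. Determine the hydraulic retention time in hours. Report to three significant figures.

Steady-state biomass mass balance: V·X·(1 + k_d·θ_c) = Y·Q·(S₀ − S)·θ_c, so V = 0.511 × 51900 × (282 − 8.17) × 16.7 / [1850 × (1 + 0.108 × 16.7)] = 1.21×10^8 / 5187 = 23383 m³.
HRT = V/Q = 23383 m³ / 51900 m³·d⁻¹ = 0.4505 d × 24 = 10.81 h.

τ ≈ 10.8 h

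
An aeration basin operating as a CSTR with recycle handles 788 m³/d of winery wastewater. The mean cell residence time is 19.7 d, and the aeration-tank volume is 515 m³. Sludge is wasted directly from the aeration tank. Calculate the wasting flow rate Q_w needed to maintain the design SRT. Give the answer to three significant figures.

Q_w ≈ 26.1 m³/d

Wasting from the aeration tank: Q_w = V / θ_c = 515.0 / 19.7 = 26.14 m³/d.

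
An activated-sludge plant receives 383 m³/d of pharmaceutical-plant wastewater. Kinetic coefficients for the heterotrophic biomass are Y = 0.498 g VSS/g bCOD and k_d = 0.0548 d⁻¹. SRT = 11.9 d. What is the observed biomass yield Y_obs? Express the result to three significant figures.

Correct the yield for decay: Y_obs = Y/(1 + k_d θ_c) = 0.498 / (1 + 0.0548 × 11.9) = 0.498 / 1.652 = 0.3014.

Y_obs ≈ 0.301 g VSS/g bCOD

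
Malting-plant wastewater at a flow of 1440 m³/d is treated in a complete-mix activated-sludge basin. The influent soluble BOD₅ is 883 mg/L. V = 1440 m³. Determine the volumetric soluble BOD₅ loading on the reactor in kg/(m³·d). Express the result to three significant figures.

Volumetric loading L_v = Q·S₀ / V = 1440 × 883 g/m³ / 1440 m³ = 883.0 g/(m³·d) = 0.8830 kg soluble BOD₅/(m³·d).

L_v ≈ 0.883 kg soluble BOD₅/(m³·d)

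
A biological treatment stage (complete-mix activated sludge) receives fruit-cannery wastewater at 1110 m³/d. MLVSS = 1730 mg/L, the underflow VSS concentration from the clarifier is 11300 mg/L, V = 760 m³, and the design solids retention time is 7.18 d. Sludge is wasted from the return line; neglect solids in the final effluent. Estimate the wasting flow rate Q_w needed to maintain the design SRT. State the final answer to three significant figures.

Q_w ≈ 16.2 m³/d

Wasting from the return line (neglecting effluent solids): Q_w = V·X / (θ_c·X_r) = 760.0 × 1730 / (7.18 × 11300) = 16.21 m³/d.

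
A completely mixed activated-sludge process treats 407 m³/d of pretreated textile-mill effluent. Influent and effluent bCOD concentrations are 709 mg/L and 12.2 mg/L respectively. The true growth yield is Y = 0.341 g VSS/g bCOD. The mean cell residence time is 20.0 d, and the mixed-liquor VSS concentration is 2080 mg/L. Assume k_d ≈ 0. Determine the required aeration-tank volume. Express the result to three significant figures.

V ≈ 930 m³

Biomass mass balance (decay neglected): V·X = Y·Q·(S₀ − S)·θ_c, so V = 0.341 × 407 × (709 − 12.2) × 20.0 / 2080 = 929.9 m³.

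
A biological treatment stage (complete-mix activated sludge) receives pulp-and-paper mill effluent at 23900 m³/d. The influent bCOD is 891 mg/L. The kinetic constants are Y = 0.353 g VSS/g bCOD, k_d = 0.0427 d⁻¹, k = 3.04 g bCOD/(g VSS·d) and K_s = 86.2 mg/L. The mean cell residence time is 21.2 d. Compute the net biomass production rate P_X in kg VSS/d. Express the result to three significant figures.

For a completely mixed reactor with recycle the Lawrence–McCarty relation gives S = K_s·(1 + k_d·θ_c) / [θ_c·(Y·k − k_d) − 1] = 86.2 × (1 + 0.0427 × 21.2) / [21.2 × (0.353 × 3.04 − 0.0427) − 1] = 164.2 / 20.84 = 7.879 mg/L.
The observed yield is Y_obs = Y/(1 + k_d·θ_c) = 0.353 / (1 + 0.0427 × 21.2) = 0.353 / 1.905 = 0.1853 g VSS per g bCOD removed.
Substrate removed = Q·(S₀ − S) = 23900 m³/d × (891 − 7.88) g/m³ = 2.11×10^7 g/d = 21107 kg/d.
Net biomass production P_X = Y_obs × Q·(S₀ − S) = 0.1853 × 21107 = 3911 kg VSS/d.

P_X ≈ 3910 kg VSS/d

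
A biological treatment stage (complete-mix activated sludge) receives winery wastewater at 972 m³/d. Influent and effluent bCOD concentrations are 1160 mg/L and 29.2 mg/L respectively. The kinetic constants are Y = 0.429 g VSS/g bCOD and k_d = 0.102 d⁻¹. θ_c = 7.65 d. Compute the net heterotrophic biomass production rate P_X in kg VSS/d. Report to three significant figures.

Y_obs = Y / (1 + k_d θ_c) = 0.429 / (1 + 0.102 × 7.65) = 0.429 / 1.780 = 0.2410.
Substrate removed = Q·(S₀ − S) = 972 m³/d × (1160 − 29.2) g/m³ = 1.1×10^6 g/d = 1099 kg/d.
P_X = Y_obs · Q(S₀ − S) = 0.2410 × 1099 = 264.9 kg VSS/d.

P_X ≈ 265 kg VSS/d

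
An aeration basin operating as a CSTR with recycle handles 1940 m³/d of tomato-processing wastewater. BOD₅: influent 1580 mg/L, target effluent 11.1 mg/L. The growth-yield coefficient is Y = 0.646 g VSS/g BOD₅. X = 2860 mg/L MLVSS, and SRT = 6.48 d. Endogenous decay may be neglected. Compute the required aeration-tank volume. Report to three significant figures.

V ≈ 4450 m³

With k_d = 0 the design equation reduces to V = Y Q (S₀−S) θ_c / X = 0.646 × 1940 × (1580 − 11.1) × 6.48 / 2860 = 4455 m³.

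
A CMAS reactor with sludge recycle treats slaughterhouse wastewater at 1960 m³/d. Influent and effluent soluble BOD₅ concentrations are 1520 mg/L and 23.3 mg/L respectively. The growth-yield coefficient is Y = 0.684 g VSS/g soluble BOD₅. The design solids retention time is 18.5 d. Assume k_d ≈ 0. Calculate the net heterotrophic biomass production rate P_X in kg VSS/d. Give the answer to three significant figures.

No decay correction is needed, so Y_obs = Y = 0.684.
Mass of soluble BOD₅ removed per day: Q(S₀ − S) = 1960 × 1497 g/m³ = 2934 kg/d.
Biomass produced: P_X = Y_obs·Q·ΔS = 0.6840 × 2934 ≈ 2007 kg VSS/d.

P_X ≈ 2010 kg VSS/d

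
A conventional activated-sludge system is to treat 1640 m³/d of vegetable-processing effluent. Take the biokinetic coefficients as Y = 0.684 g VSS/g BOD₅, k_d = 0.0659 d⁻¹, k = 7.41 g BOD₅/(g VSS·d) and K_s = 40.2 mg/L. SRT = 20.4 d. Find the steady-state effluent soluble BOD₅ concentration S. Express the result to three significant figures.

S ≈ 0.933 mg/L

Effluent substrate depends only on kinetics and SRT: S = K_s(1 + k_d θ_c) / [θ_c(Yk − k_d) − 1] = 40.2 × (1 + 0.0659 × 20.4) / [20.4 × (0.684 × 7.41 − 0.0659) − 1] = 94.24 / 101.1 = 0.9326 mg/L.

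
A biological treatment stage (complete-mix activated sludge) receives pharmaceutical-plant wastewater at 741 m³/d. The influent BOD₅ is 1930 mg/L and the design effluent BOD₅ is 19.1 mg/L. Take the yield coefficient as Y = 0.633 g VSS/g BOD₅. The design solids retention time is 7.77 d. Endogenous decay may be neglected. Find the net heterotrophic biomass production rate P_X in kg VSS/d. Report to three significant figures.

Since k_d ≈ 0, Y_obs = Y = 0.633 g VSS/g BOD₅.
Q·(S₀ − S) = 741 × (1930 − 19.1) × 10⁻³ = 1416 kg/d removed.
Net biomass production P_X = Y_obs × Q·(S₀ − S) = 0.6330 × 1416 = 896.3 kg VSS/d.

P_X ≈ 896 kg VSS/d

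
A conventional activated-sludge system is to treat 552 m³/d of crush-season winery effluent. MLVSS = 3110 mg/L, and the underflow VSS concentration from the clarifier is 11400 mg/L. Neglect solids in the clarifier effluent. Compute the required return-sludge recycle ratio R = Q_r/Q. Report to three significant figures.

R ≈ 0.375

Mass balance around the secondary clarifier (neglecting effluent solids): R = X / (X_r − X) = 3110 / (11400 − 3110) = 0.3752.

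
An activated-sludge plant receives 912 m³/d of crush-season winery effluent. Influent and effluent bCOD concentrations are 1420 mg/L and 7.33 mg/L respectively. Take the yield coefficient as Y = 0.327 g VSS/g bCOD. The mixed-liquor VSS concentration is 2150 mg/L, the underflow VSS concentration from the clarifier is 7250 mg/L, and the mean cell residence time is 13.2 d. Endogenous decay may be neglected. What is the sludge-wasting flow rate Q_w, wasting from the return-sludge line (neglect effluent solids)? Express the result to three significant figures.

V·X = Y·Q·ΔS·θ_c gives V = 0.327 × 912 × (1420 − 7.33) × 13.2 / 2150 = 2587 m³.
Wasting from the return line (neglecting effluent solids): Q_w = V·X / (θ_c·X_r) = 2587 × 2150 / (13.2 × 7250) = 58.11 m³/d.

Q_w ≈ 58.1 m³/d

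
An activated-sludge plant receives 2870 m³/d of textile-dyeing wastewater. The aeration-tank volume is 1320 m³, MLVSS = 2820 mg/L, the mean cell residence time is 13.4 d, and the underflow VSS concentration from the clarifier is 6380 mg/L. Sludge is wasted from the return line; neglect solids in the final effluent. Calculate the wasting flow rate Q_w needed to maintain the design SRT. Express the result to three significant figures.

θ_c = V·X/(Q_w·X_r) when wasting from the recycle, so Q_w = V·X/(θ_c·X_r) = 1320 × 2820 / (13.4 × 6380) = 43.54 m³/d.

Q_w ≈ 43.5 m³/d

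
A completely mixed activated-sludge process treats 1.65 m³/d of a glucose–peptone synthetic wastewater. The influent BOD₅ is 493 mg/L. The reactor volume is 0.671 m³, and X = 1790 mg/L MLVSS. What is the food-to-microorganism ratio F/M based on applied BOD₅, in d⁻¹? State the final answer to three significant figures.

F/M ≈ 0.677 d⁻¹

Food-to-microorganism ratio F/M = Q S₀ / (V X) = 1.65 × 493 / (0.6710 × 1790) = 0.6773 d⁻¹.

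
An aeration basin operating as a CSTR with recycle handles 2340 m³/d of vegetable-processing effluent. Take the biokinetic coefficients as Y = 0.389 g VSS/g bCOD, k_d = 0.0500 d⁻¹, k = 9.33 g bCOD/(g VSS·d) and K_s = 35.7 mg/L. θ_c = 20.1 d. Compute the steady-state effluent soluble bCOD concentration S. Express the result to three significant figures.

S ≈ 1.01 mg/L

From the Monod/SRT balance for a CMAS, S = K_s·(1+k_d θ_c)/[θ_c·(Y k − k_d) − 1] = 35.7 × (1 + 0.0500 × 20.1) / [20.1 × (0.389 × 9.33 − 0.0500) − 1] = 71.58 / 70.95 = 1.009 mg/L.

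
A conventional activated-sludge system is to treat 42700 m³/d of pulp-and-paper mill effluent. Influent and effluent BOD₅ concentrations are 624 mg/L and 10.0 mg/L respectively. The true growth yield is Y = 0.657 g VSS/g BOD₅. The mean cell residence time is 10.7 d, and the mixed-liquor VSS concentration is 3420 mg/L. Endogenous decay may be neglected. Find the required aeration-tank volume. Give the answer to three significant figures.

Biomass mass balance (decay neglected): V·X = Y·Q·(S₀ − S)·θ_c, so V = 0.657 × 42700 × (624 − 10.0) × 10.7 / 3420 = 53891 m³.

V ≈ 53900 m³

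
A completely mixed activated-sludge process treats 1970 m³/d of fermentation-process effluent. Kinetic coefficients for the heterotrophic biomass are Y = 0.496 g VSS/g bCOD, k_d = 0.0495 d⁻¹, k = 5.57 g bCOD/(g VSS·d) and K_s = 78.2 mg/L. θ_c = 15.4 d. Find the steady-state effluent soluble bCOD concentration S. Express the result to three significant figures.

Effluent substrate depends only on kinetics and SRT: S = K_s(1 + k_d θ_c) / [θ_c(Yk − k_d) − 1] = 78.2 × (1 + 0.0495 × 15.4) / [15.4 × (0.496 × 5.57 − 0.0495) − 1] = 137.8 / 40.78 = 3.379 mg/L.

S ≈ 3.38 mg/L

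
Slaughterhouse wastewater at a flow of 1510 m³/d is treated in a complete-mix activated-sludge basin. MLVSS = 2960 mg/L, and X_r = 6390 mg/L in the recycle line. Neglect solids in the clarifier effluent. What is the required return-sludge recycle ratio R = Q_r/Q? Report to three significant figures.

R ≈ 0.863

Solids balance on the clarifier gives (1+R)X = R·X_r, so R = X/(X_r − X) = 2960 / (6390 − 2960) = 0.8630.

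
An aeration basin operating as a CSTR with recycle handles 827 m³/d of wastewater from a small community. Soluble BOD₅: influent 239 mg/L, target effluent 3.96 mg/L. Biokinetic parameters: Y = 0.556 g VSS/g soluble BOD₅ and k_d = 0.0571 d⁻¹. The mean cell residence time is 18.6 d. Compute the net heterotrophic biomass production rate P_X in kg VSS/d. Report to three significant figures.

Observed yield with endogenous decay: Y_obs = Y / (1 + k_d·θ_c) = 0.556 / (1 + 0.0571 × 18.6) = 0.556 / 2.062 = 0.2696 g VSS/g soluble BOD₅.
Substrate removed = Q·(S₀ − S) = 827 m³/d × (239 − 3.96) g/m³ = 1.94×10^5 g/d = 194.4 kg/d.
Net biomass production P_X = Y_obs × Q·(S₀ − S) = 0.2696 × 194.4 = 52.41 kg VSS/d.

P_X ≈ 52.4 kg VSS/d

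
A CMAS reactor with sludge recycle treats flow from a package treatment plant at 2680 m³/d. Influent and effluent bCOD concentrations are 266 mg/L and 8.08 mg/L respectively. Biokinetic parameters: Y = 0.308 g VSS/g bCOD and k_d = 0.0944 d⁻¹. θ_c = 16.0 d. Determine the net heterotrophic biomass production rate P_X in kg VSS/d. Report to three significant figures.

The observed yield is Y_obs = Y/(1 + k_d·θ_c) = 0.308 / (1 + 0.0944 × 16.0) = 0.308 / 2.510 = 0.1227 g VSS per g bCOD removed.
Mass of bCOD removed per day: Q(S₀ − S) = 2680 × 257.9 g/m³ = 691.2 kg/d.
P_X = Y_obs · Q(S₀ − S) = 0.1227 × 691.2 = 84.81 kg VSS/d.

P_X ≈ 84.8 kg VSS/d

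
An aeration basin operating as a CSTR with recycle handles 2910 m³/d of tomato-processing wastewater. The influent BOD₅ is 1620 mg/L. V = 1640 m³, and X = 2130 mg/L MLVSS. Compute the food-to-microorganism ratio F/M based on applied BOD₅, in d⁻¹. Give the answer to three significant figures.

F/M ≈ 1.35 d⁻¹

F/M = applied load / biomass = Q·S₀/(V·X) = 2910 × 1620 / (1640 × 2130) = 1.350 d⁻¹.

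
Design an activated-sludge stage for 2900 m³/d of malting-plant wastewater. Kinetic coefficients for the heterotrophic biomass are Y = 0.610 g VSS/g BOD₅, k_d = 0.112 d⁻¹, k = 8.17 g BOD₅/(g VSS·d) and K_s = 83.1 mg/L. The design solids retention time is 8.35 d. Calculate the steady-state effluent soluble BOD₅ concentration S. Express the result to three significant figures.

Effluent substrate depends only on kinetics and SRT: S = K_s(1 + k_d θ_c) / [θ_c(Yk − k_d) − 1] = 83.1 × (1 + 0.112 × 8.35) / [8.35 × (0.610 × 8.17 − 0.112) − 1] = 160.8 / 39.68 = 4.053 mg/L.

S ≈ 4.05 mg/L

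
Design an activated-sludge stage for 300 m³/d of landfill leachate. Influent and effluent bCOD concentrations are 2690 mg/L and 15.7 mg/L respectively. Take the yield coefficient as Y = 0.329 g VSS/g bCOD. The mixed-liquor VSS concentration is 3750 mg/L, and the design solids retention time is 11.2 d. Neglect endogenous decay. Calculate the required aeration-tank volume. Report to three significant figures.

With k_d = 0 the design equation reduces to V = Y Q (S₀−S) θ_c / X = 0.329 × 300 × (2690 − 15.7) × 11.2 / 3750 = 788.3 m³.

V ≈ 788 m³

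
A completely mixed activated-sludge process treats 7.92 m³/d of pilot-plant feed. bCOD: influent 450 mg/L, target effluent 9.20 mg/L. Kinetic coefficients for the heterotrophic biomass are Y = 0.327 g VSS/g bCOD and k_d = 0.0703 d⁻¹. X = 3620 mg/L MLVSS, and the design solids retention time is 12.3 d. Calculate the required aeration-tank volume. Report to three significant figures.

V ≈ 2.08 m³

From the SRT design equation V = Y Q (S₀−S) θ_c / [X (1 + k_d θ_c)] = 0.327 × 7.92 × (450 − 9.20) × 12.3 / [3620 × (1 + 0.0703 × 12.3)] = 1.4×10^4 / 6750 = 2.080 m³.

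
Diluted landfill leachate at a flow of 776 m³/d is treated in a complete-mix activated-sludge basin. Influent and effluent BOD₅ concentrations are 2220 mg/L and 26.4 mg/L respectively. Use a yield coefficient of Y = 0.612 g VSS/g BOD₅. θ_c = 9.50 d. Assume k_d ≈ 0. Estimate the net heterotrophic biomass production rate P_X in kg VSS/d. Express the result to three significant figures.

P_X ≈ 1040 kg VSS/d

No decay correction is needed, so Y_obs = Y = 0.612.
Mass of BOD₅ removed per day: Q(S₀ − S) = 776 × 2194 g/m³ = 1702 kg/d.
Net biomass production P_X = Y_obs × Q·(S₀ − S) = 0.6120 × 1702 = 1042 kg VSS/d.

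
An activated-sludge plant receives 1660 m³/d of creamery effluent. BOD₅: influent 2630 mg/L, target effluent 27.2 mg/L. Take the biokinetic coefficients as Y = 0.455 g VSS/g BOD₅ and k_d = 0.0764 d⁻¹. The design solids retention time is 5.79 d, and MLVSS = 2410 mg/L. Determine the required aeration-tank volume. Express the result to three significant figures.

V ≈ 3270 m³

From the SRT design equation V = Y Q (S₀−S) θ_c / [X (1 + k_d θ_c)] = 0.455 × 1660 × (2630 − 27.2) × 5.79 / [2410 × (1 + 0.0764 × 5.79)] = 1.14×10^7 / 3476 = 3275 m³.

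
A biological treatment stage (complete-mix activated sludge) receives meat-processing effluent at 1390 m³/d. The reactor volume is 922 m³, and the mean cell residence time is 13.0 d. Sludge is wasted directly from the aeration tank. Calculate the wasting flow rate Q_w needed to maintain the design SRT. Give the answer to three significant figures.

Q_w ≈ 70.9 m³/d

With mixed-liquor wasting, θ_c = V/Q_w, so Q_w = V/θ_c = 922.0/13.0 = 70.92 m³/d.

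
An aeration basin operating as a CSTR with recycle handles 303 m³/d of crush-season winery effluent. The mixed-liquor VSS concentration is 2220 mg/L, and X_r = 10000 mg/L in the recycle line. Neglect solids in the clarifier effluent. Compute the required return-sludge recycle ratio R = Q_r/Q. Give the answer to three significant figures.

R ≈ 0.285

R = Q_r/Q = X/(X_r − X) = 2220 / (10000 − 2220) = 0.2853.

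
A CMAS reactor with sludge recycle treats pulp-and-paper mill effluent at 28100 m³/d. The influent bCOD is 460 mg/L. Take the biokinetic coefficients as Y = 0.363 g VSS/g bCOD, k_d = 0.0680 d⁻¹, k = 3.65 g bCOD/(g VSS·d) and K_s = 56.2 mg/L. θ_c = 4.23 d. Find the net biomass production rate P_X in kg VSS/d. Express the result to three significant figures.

P_X ≈ 3510 kg VSS/d

From the Monod/SRT balance for a CMAS, S = K_s·(1+k_d θ_c)/[θ_c·(Y k − k_d) − 1] = 56.2 × (1 + 0.0680 × 4.23) / [4.23 × (0.363 × 3.65 − 0.0680) − 1] = 72.37 / 4.317 = 16.76 mg/L.
Correct the yield for decay: Y_obs = Y/(1 + k_d θ_c) = 0.363 / (1 + 0.0680 × 4.23) = 0.363 / 1.288 = 0.2819.
Substrate removed = Q·(S₀ − S) = 28100 m³/d × (460 − 16.8) g/m³ = 1.25×10^7 g/d = 12454 kg/d.
P_X = Y_obs · Q(S₀ − S) = 0.2819 × 12454 = 3511 kg VSS/d.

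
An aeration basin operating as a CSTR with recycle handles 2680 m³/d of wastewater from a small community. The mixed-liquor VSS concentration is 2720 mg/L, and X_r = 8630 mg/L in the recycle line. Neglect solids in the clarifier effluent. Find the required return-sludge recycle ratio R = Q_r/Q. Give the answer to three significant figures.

R ≈ 0.460

Solids balance on the clarifier gives (1+R)X = R·X_r, so R = X/(X_r − X) = 2720 / (8630 − 2720) = 0.4602.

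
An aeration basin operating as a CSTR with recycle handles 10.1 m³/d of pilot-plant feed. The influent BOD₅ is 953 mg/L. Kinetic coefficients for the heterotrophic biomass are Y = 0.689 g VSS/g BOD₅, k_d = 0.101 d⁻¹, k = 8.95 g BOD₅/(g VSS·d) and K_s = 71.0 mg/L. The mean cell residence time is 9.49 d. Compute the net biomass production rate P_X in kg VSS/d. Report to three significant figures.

P_X ≈ 3.38 kg VSS/d

For a completely mixed reactor with recycle the Lawrence–McCarty relation gives S = K_s·(1 + k_d·θ_c) / [θ_c·(Y·k − k_d) − 1] = 71.0 × (1 + 0.101 × 9.49) / [9.49 × (0.689 × 8.95 − 0.101) − 1] = 139.1 / 56.56 = 2.458 mg/L.
Y_obs = Y / (1 + k_d θ_c) = 0.689 / (1 + 0.101 × 9.49) = 0.689 / 1.958 = 0.3518.
ΔS = 953 − 2.46 = 950.5 mg/L, so the substrate removal rate is 10.1 × 950.5/1000 = 9.600 kg BOD₅/d.
So the net sludge growth is P_X = 0.3518 × 9.600 = 3.377 kg VSS/d.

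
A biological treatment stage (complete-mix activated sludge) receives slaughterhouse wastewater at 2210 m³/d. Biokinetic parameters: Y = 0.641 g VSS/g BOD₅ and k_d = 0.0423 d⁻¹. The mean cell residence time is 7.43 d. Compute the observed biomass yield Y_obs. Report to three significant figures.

Y_obs = Y / (1 + k_d θ_c) = 0.641 / (1 + 0.0423 × 7.43) = 0.641 / 1.314 = 0.4877.

Y_obs ≈ 0.488 g VSS/g BOD₅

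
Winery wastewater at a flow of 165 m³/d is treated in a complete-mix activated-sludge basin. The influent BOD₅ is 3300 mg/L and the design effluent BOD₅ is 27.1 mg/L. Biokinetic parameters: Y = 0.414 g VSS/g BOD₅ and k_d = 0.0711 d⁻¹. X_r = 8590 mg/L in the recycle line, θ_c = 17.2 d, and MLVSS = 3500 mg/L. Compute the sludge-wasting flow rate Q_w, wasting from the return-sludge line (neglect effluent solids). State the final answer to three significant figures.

Rearranging the biomass balance for a CMAS with decay, V = Y·Q·ΔS·θ_c / [X·(1+k_d θ_c)] = 0.414 × 165 × (3300 − 27.1) × 17.2 / [3500 × (1 + 0.0711 × 17.2)] = 3.85×10^6 / 7780 = 494.3 m³.
θ_c = V·X/(Q_w·X_r) when wasting from the recycle, so Q_w = V·X/(θ_c·X_r) = 494.3 × 3500 / (17.2 × 8590) = 11.71 m³/d.

Q_w ≈ 11.7 m³/d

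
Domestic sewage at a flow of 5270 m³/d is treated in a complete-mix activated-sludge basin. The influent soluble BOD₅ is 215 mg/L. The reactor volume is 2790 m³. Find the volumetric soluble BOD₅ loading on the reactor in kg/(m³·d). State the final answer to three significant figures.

L_v ≈ 0.406 kg soluble BOD₅/(m³·d)

L_v = Q S₀ / V = 5270 × 215 × 10⁻³ / 2790 = 0.4061 kg/(m³·d).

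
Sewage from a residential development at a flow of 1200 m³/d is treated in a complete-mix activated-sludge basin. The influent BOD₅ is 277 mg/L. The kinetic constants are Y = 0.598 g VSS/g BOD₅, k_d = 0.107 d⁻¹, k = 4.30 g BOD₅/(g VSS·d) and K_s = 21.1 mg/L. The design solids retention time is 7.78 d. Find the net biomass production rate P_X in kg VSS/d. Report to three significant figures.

P_X ≈ 108 kg VSS/d

Effluent substrate depends only on kinetics and SRT: S = K_s(1 + k_d θ_c) / [θ_c(Yk − k_d) − 1] = 21.1 × (1 + 0.107 × 7.78) / [7.78 × (0.598 × 4.30 − 0.107) − 1] = 38.66 / 18.17 = 2.128 mg/L.
Correct the yield for decay: Y_obs = Y/(1 + k_d θ_c) = 0.598 / (1 + 0.107 × 7.78) = 0.598 / 1.832 = 0.3263.
ΔS = 277 − 2.13 = 274.9 mg/L, so the substrate removal rate is 1200 × 274.9/1000 = 329.8 kg BOD₅/d.
Net biomass production P_X = Y_obs × Q·(S₀ − S) = 0.3263 × 329.8 = 107.6 kg VSS/d.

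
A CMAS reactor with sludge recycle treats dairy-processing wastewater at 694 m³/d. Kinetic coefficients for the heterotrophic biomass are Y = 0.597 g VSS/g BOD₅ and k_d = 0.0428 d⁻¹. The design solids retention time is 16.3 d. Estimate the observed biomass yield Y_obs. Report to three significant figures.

Y_obs ≈ 0.352 g VSS/g BOD₅

The observed yield is Y_obs = Y/(1 + k_d·θ_c) = 0.597 / (1 + 0.0428 × 16.3) = 0.597 / 1.698 = 0.3517 g VSS per g BOD₅ removed.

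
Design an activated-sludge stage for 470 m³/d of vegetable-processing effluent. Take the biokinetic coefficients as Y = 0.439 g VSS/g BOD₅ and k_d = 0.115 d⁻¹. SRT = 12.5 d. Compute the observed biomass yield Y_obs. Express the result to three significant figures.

Y_obs ≈ 0.180 g VSS/g BOD₅

Observed yield with endogenous decay: Y_obs = Y / (1 + k_d·θ_c) = 0.439 / (1 + 0.115 × 12.5) = 0.439 / 2.438 = 0.1801 g VSS/g BOD₅.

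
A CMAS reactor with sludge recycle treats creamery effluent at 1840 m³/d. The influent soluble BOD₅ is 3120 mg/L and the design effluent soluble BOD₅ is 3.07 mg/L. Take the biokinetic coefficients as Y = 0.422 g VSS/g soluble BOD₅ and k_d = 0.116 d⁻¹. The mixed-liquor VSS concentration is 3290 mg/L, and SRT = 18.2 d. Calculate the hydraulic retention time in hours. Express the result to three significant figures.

Rearranging the biomass balance for a CMAS with decay, V = Y·Q·ΔS·θ_c / [X·(1+k_d θ_c)] = 0.422 × 1840 × (3120 − 3.07) × 18.2 / [3290 × (1 + 0.116 × 18.2)] = 4.4×10^7 / 10236 = 4303 m³.
HRT = V/Q = 4303 m³ / 1840 m³·d⁻¹ = 2.339 d × 24 = 56.13 h.

τ ≈ 56.1 h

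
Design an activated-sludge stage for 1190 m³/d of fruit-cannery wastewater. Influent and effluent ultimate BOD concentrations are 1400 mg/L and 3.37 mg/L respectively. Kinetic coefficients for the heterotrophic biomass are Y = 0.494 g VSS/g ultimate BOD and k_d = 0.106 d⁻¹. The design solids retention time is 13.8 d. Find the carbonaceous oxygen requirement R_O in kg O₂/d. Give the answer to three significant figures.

Y_obs = Y / (1 + k_d θ_c) = 0.494 / (1 + 0.106 × 13.8) = 0.494 / 2.463 = 0.2006.
Q·(S₀ − S) = 1190 × (1400 − 3.37) × 10⁻³ = 1662 kg/d removed.
Net sludge production P_X = 0.2006 × 1662 = 333.4 kg VSS/d.
R_O = Q·ΔS − 1.42 P_X = 1662 − 473.4 = 1189 kg O₂/d.

R_O ≈ 1190 kg O₂/d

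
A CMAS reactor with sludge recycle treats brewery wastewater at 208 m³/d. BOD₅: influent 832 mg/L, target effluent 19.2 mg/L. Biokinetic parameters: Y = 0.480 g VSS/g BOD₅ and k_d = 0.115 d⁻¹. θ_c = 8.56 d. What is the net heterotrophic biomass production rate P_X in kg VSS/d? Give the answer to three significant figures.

P_X ≈ 40.9 kg VSS/d

The observed yield is Y_obs = Y/(1 + k_d·θ_c) = 0.480 / (1 + 0.115 × 8.56) = 0.480 / 1.984 = 0.2419 g VSS per g BOD₅ removed.
ΔS = 832 − 19.2 = 812.8 mg/L, so the substrate removal rate is 208 × 812.8/1000 = 169.1 kg BOD₅/d.
Biomass produced: P_X = Y_obs·Q·ΔS = 0.2419 × 169.1 ≈ 40.89 kg VSS/d.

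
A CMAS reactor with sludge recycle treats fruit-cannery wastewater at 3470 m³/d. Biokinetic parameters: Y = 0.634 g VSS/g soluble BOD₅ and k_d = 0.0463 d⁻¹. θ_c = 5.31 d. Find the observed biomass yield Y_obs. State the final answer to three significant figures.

Y_obs ≈ 0.509 g VSS/g soluble BOD₅

Y_obs = Y / (1 + k_d θ_c) = 0.634 / (1 + 0.0463 × 5.31) = 0.634 / 1.246 = 0.5089.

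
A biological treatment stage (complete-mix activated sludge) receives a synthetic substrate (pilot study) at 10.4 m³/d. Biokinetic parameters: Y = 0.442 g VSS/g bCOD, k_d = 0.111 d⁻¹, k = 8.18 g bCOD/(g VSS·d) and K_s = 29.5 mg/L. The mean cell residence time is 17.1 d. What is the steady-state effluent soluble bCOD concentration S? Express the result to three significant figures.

S ≈ 1.45 mg/L

From the Monod/SRT balance for a CMAS, S = K_s·(1+k_d θ_c)/[θ_c·(Y k − k_d) − 1] = 29.5 × (1 + 0.111 × 17.1) / [17.1 × (0.442 × 8.18 − 0.111) − 1] = 85.49 / 58.93 = 1.451 mg/L.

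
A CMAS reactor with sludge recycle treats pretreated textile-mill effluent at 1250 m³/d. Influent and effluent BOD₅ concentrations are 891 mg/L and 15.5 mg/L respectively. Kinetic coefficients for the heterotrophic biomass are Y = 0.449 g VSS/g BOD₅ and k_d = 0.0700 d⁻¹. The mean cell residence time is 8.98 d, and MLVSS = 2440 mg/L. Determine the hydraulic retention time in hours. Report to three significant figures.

τ ≈ 21.3 h

From the SRT design equation V = Y Q (S₀−S) θ_c / [X (1 + k_d θ_c)] = 0.449 × 1250 × (891 − 15.5) × 8.98 / [2440 × (1 + 0.0700 × 8.98)] = 4.41×10^6 / 3974 = 1110 m³.
Hydraulic retention time τ = V/Q = 1110 / 1250 = 0.8883 d = 21.32 h.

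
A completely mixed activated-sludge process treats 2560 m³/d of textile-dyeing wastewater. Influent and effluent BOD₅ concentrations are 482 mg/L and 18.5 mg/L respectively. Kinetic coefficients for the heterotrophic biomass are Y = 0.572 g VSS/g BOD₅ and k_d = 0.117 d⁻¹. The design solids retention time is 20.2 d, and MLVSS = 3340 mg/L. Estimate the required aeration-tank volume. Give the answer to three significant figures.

V ≈ 1220 m³

From the SRT design equation V = Y Q (S₀−S) θ_c / [X (1 + k_d θ_c)] = 0.572 × 2560 × (482 − 18.5) × 20.2 / [3340 × (1 + 0.117 × 20.2)] = 1.37×10^7 / 11234 = 1220 m³.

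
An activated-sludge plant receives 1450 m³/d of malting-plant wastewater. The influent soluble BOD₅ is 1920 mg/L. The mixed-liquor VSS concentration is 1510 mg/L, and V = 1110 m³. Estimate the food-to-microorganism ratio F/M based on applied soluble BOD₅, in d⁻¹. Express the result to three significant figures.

F/M = Q·S₀ / (V·X) = 1450 × 1920 / (1110 × 1510) = 1.661 g soluble BOD₅·(g VSS·d)⁻¹.

F/M ≈ 1.66 d⁻¹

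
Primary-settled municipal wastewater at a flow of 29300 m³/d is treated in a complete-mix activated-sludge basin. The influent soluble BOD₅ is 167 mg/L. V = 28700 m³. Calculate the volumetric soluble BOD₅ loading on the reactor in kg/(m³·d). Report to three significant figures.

Applied soluble BOD₅ load per unit volume = Q·S₀/V = (29300 × 167/1000)/28700 = 0.1705 kg soluble BOD₅·m⁻³·d⁻¹.

L_v ≈ 0.170 kg soluble BOD₅/(m³·d)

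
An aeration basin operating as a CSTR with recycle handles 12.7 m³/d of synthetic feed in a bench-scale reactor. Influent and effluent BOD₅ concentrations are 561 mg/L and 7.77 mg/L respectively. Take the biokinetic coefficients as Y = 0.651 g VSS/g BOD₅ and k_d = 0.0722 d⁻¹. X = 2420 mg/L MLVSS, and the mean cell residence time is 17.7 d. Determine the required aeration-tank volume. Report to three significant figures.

V ≈ 14.7 m³

Rearranging the biomass balance for a CMAS with decay, V = Y·Q·ΔS·θ_c / [X·(1+k_d θ_c)] = 0.651 × 12.7 × (561 − 7.77) × 17.7 / [2420 × (1 + 0.0722 × 17.7)] = 8.1×10^4 / 5513 = 14.69 m³.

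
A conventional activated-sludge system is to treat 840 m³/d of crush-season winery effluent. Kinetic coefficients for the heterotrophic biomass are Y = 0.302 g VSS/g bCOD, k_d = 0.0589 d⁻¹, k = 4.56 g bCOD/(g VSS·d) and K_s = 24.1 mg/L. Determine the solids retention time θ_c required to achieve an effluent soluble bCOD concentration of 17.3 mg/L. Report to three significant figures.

At the target effluent, Y k S/(K_s+S) = 0.302×4.56×17.3/41.40 = 0.5755 d⁻¹.
Then 1/θ_c = μ − k_d = 0.5755 − 0.0589 = 0.5166 d⁻¹, giving θ_c = 1.936 d.

θ_c ≈ 1.94 d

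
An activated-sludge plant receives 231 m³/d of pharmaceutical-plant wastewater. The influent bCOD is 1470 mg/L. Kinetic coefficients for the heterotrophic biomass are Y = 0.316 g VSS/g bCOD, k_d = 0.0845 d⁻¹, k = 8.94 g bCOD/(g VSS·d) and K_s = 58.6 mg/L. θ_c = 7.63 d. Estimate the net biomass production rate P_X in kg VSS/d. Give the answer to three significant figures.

P_X ≈ 65.0 kg VSS/d

Effluent substrate depends only on kinetics and SRT: S = K_s(1 + k_d θ_c) / [θ_c(Yk − k_d) − 1] = 58.6 × (1 + 0.0845 × 7.63) / [7.63 × (0.316 × 8.94 − 0.0845) − 1] = 96.38 / 19.91 = 4.841 mg/L.
The observed yield is Y_obs = Y/(1 + k_d·θ_c) = 0.316 / (1 + 0.0845 × 7.63) = 0.316 / 1.645 = 0.1921 g VSS per g bCOD removed.
Mass of bCOD removed per day: Q(S₀ − S) = 231 × 1465 g/m³ = 338.5 kg/d.
P_X = Y_obs · Q(S₀ − S) = 0.1921 × 338.5 = 65.03 kg VSS/d.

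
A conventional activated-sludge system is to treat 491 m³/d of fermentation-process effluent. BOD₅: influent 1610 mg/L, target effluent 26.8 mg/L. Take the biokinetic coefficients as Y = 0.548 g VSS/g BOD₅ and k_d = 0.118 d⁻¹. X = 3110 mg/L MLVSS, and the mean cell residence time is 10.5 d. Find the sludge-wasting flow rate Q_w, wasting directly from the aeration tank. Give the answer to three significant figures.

From the SRT design equation V = Y Q (S₀−S) θ_c / [X (1 + k_d θ_c)] = 0.548 × 491 × (1610 − 26.8) × 10.5 / [3110 × (1 + 0.118 × 10.5)] = 4.47×10^6 / 6963 = 642.4 m³.
With mixed-liquor wasting, θ_c = V/Q_w, so Q_w = V/θ_c = 642.4/10.5 = 61.18 m³/d.

Q_w ≈ 61.2 m³/d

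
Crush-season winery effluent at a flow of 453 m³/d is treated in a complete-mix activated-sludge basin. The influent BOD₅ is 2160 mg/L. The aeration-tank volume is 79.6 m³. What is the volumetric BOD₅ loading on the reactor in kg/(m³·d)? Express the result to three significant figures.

Volumetric loading L_v = Q·S₀ / V = 453 × 2160 g/m³ / 79.60 m³ = 12292 g/(m³·d) = 12.29 kg BOD₅/(m³·d).

L_v ≈ 12.3 kg BOD₅/(m³·d)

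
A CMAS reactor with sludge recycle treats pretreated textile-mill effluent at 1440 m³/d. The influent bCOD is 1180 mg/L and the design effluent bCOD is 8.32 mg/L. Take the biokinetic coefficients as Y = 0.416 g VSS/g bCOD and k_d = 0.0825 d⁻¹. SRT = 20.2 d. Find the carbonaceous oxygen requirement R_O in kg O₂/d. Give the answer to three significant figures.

R_O ≈ 1310 kg O₂/d

The observed yield is Y_obs = Y/(1 + k_d·θ_c) = 0.416 / (1 + 0.0825 × 20.2) = 0.416 / 2.667 = 0.1560 g VSS per g bCOD removed.
Q·(S₀ − S) = 1440 × (1180 − 8.32) × 10⁻³ = 1687 kg/d removed.
Net sludge production P_X = 0.1560 × 1687 = 263.2 kg VSS/d.
R_O = Q·ΔS − 1.42 P_X = 1687 − 373.8 = 1313 kg O₂/d.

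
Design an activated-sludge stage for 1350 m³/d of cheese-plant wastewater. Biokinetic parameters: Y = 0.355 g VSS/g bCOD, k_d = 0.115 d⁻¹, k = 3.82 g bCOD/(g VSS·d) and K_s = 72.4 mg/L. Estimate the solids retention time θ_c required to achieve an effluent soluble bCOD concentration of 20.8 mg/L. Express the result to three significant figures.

θ_c ≈ 5.33 d

At the target effluent, Y k S/(K_s+S) = 0.355×3.82×20.8/93.20 = 0.3026 d⁻¹.
Then 1/θ_c = μ − k_d = 0.3026 − 0.115 = 0.1876 d⁻¹, giving θ_c = 5.329 d.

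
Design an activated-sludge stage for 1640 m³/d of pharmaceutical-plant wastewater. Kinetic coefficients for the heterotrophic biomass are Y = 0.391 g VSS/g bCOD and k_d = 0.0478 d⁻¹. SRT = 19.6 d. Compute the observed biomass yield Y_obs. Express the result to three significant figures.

The observed yield is Y_obs = Y/(1 + k_d·θ_c) = 0.391 / (1 + 0.0478 × 19.6) = 0.391 / 1.937 = 0.2019 g VSS per g bCOD removed.

Y_obs ≈ 0.202 g VSS/g bCOD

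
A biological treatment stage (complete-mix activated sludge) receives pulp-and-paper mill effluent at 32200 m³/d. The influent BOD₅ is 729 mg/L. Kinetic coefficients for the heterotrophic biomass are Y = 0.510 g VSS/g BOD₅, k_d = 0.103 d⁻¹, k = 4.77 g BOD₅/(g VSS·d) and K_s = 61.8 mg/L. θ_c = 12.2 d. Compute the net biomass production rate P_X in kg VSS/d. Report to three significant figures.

Effluent substrate depends only on kinetics and SRT: S = K_s(1 + k_d θ_c) / [θ_c(Yk − k_d) − 1] = 61.8 × (1 + 0.103 × 12.2) / [12.2 × (0.510 × 4.77 − 0.103) − 1] = 139.5 / 27.42 = 5.086 mg/L.
Observed yield with endogenous decay: Y_obs = Y / (1 + k_d·θ_c) = 0.510 / (1 + 0.103 × 12.2) = 0.510 / 2.257 = 0.2260 g VSS/g BOD₅.
Substrate removed = Q·(S₀ − S) = 32200 m³/d × (729 − 5.09) g/m³ = 2.33×10^7 g/d = 23310 kg/d.
So the net sludge growth is P_X = 0.2260 × 23310 = 5268 kg VSS/d.

P_X ≈ 5270 kg VSS/d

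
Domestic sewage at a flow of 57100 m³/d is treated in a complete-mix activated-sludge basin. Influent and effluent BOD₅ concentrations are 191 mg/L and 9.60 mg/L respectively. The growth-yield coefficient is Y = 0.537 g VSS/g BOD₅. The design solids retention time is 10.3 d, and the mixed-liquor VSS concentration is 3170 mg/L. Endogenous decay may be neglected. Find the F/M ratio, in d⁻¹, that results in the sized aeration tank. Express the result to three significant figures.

Biomass mass balance (decay neglected): V·X = Y·Q·(S₀ − S)·θ_c, so V = 0.537 × 57100 × (191 − 9.60) × 10.3 / 3170 = 18073 m³.
F/M = applied load / biomass = Q·S₀/(V·X) = 57100 × 191 / (18073 × 3170) = 0.1904 d⁻¹.

F/M ≈ 0.190 d⁻¹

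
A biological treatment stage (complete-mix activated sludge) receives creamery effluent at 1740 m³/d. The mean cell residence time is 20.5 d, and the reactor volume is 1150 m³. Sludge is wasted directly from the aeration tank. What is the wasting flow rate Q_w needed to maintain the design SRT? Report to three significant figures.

Q_w ≈ 56.1 m³/d

Wasting from the aeration tank: Q_w = V / θ_c = 1150 / 20.5 = 56.10 m³/d.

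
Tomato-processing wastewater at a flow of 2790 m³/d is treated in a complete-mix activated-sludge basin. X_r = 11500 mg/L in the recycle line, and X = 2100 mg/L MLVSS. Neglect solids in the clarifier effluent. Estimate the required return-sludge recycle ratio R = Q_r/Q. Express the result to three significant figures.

R ≈ 0.223

Solids balance on the clarifier gives (1+R)X = R·X_r, so R = X/(X_r − X) = 2100 / (11500 − 2100) = 0.2234.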